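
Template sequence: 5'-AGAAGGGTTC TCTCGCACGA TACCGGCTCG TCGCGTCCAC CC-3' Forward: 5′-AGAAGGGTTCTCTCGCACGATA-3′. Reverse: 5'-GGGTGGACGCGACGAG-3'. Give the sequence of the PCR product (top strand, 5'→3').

5'-AGAAGGGTTCTCTCGCACGATACCGGCTCGTCGCGTCCACCC-3'

Scanning the template, AGAAGGGTTCTCTCGCACGATA occurs at positions 1–22; this primer anneals to the bottom strand there with its 3' end pointing downstream.
The reverse primer's reverse complement is CTCGTCGCGTCCACCC, which matches the template at positions 27–42.
The product is the template from position 1 through 42 (42 bp).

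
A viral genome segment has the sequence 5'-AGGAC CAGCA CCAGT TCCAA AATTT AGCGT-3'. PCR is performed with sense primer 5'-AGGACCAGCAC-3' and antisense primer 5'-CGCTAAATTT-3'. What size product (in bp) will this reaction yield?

The forward primer matches the template at positions 1–11.
Reverse complement of the reverse primer: AAATTTAGCG. This occurs on the top strand at positions 20–29.
Amplicon spans positions 1–29: 29 bp.

29 bp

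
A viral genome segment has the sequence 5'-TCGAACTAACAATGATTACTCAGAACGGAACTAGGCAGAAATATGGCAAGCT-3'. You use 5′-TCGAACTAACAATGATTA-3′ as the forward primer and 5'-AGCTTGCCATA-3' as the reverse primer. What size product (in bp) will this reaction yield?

Scanning the template, TCGAACTAACAATGATTA occurs at positions 1–18; this primer anneals to the bottom strand there with its 3' end pointing downstream.
The reverse primer's reverse complement is TATGGCAAGCT, which matches the template at positions 42–52.
Amplicon spans positions 1–52: 52 bp.

52 bp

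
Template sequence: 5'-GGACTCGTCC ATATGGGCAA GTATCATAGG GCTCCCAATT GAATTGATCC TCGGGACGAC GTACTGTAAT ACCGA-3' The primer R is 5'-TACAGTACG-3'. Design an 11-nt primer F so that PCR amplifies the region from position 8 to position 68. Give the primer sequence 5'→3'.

The reverse primer's reverse complement CGTACTGTA matches the template at positions 60–68; the product starts at position 8.
The forward primer is identical to the top strand over positions 8–18: TCCATATGGGC.

5'-TCCATATGGGC-3'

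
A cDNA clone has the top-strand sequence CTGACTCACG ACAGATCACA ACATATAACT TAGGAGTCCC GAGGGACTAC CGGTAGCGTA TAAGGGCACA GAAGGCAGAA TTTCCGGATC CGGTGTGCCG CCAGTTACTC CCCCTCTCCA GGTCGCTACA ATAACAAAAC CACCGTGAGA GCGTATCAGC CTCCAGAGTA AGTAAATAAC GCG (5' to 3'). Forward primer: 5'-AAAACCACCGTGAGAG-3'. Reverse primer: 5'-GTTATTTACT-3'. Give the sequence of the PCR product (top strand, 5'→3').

5'-AAAACCACCGTGAGAGCGTATCAGCCTCCAGAGTAAGTAAATAAC-3'

Forward primer AAAACCACCGTGAGAG is found on the top strand at positions 136–151.
The reverse primer's reverse complement is AGTAAATAAC, which matches the template at positions 171–180.
The product is the template from position 136 through 180 (45 bp).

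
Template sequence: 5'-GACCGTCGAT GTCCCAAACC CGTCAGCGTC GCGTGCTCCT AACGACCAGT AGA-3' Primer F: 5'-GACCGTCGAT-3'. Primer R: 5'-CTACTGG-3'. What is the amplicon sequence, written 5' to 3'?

Forward primer GACCGTCGAT is found on the top strand at positions 1–10.
Reverse complement of the reverse primer: CCAGTAG. This occurs on the top strand at positions 46–52.
The product is the template from position 1 through 52 (52 bp).

5'-GACCGTCGATGTCCCAAACCCGTCAGCGTCGCGTGCTCCTAACGACCAGTAG-3'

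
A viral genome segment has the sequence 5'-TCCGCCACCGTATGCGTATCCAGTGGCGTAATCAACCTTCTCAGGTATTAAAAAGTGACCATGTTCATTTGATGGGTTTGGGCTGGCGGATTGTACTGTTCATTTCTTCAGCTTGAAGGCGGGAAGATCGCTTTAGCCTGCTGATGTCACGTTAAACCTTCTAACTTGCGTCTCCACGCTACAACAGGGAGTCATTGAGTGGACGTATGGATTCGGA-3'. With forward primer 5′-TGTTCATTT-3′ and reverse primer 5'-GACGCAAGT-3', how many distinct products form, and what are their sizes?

The forward primer TGTTCATTT matches the top strand at positions 62–70, 97–105.
The reverse primer's reverse complement is ACTTGCGTC, matching at positions 164–172.
Each forward site pairs with the reverse site to give a product ending at position 172: sizes 111, 76 bp.

Two products: 111 bp, 76 bp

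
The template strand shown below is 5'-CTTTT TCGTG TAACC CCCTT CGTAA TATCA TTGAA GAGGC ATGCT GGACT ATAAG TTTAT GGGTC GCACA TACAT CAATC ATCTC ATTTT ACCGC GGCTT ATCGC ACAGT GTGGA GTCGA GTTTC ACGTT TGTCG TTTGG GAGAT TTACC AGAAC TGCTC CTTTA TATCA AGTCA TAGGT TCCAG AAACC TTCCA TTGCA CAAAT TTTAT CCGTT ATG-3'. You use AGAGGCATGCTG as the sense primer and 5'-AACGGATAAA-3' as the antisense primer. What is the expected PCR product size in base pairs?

181 bp

Forward primer AGAGGCATGCTG is found on the top strand at positions 35–46.
Taking the reverse complement of AACGGATAAA gives TTTATCCGTT, found at positions 206–215 on the template; the primer anneals here to the top strand with its 3' end pointing upstream.
Amplicon spans positions 35–215: 181 bp.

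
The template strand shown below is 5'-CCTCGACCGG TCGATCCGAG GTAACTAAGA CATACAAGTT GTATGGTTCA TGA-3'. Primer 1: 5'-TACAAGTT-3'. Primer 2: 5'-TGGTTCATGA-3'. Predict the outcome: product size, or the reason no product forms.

Primer 1 (TACAAGTT) matches the top strand at positions 33–40 (3' end points downstream).
Primer 2 (TGGTTCATGA) also matches the top strand directly, at positions 44–53 — its reverse complement TCATGAACCA is not present.
Both primers anneal to the bottom strand with 3' ends pointing the same way, so neither can prime synthesis back toward the other.

No product — both primers anneal to the same strand and extend in the same direction.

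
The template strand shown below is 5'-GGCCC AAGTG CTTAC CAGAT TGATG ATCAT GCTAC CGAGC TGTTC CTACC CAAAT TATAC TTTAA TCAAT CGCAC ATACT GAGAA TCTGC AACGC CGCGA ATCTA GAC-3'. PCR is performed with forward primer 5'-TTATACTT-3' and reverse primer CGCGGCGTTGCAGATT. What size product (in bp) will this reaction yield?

45 bp

Forward primer TTATACTT is found on the top strand at positions 55–62.
Taking the reverse complement of CGCGGCGTTGCAGATT gives AATCTGCAACGCCGCG, found at positions 84–99 on the template; the primer anneals here to the top strand with its 3' end pointing upstream.
The product runs from position 55 to position 99, so its length is 99 − 55 + 1 = 45 bp.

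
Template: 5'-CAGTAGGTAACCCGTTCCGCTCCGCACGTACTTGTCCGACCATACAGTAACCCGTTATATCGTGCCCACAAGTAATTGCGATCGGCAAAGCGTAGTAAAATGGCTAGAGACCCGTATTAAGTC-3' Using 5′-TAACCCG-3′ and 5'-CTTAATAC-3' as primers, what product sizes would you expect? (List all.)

114 bp, 74 bp

The forward primer TAACCCG matches the top strand at positions 8–14, 48–54.
The reverse primer's reverse complement is GTATTAAG, matching at positions 114–121.
Each forward site pairs with the reverse site to give a product ending at position 121: sizes 114, 74 bp.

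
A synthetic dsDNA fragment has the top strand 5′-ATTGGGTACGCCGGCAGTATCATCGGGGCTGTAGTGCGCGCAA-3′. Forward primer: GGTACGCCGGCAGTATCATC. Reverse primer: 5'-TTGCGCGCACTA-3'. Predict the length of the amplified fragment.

39 bp

Scanning the template, GGTACGCCGGCAGTATCATC occurs at positions 5–24; this primer anneals to the bottom strand there with its 3' end pointing downstream.
Reverse complement of the reverse primer: TAGTGCGCGCAA. This occurs on the top strand at positions 32–43.
The product runs from position 5 to position 43, so its length is 43 − 5 + 1 = 39 bp.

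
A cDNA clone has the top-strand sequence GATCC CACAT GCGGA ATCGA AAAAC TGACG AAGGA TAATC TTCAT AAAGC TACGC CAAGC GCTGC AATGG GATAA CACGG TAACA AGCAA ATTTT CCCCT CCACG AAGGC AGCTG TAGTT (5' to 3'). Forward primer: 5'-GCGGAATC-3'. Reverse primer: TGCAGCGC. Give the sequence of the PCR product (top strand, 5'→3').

5'-GCGGAATCGAAAAACTGACGAAGGATAATCTTCATAAAGCTACGCCAAGCGCTGCA-3'

Forward primer GCGGAATC is found on the top strand at positions 11–18.
The reverse primer's reverse complement is GCGCTGCA, which matches the template at positions 59–66.
The product is the template from position 11 through 66 (56 bp).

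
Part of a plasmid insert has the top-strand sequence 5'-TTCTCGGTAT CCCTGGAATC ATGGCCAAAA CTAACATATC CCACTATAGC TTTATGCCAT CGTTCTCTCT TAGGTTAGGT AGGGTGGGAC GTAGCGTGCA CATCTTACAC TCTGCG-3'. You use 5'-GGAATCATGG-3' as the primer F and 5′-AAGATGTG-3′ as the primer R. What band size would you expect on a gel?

Scanning the template, GGAATCATGG occurs at positions 15–24; this primer anneals to the bottom strand there with its 3' end pointing downstream.
Taking the reverse complement of AAGATGTG gives CACATCTT, found at positions 99–106 on the template; the primer anneals here to the top strand with its 3' end pointing upstream.
Product length = (reverse-primer end) − (forward-primer start) + 1 = 106 − 15 + 1 = 92 bp.

92 bp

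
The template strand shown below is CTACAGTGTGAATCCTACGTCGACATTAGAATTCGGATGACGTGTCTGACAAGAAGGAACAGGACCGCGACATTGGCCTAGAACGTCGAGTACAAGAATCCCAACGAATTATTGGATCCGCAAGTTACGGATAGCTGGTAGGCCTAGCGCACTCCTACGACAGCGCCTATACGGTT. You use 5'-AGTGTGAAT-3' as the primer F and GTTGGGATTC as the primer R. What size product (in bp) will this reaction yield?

Scanning the template, AGTGTGAAT occurs at positions 5–13; this primer anneals to the bottom strand there with its 3' end pointing downstream.
Taking the reverse complement of GTTGGGATTC gives GAATCCCAAC, found at positions 96–105 on the template; the primer anneals here to the top strand with its 3' end pointing upstream.
Product length = (reverse-primer end) − (forward-primer start) + 1 = 105 − 5 + 1 = 101 bp.

101 bp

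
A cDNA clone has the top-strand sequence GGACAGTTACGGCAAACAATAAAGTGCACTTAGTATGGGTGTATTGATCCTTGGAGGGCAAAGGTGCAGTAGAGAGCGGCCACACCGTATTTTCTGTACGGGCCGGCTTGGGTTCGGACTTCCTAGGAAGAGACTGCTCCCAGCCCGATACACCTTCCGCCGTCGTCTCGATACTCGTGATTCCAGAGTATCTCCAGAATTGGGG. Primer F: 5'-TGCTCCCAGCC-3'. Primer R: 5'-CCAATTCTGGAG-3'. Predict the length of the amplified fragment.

Scanning the template, TGCTCCCAGCC occurs at positions 135–145; this primer anneals to the bottom strand there with its 3' end pointing downstream.
Taking the reverse complement of CCAATTCTGGAG gives CTCCAGAATTGG, found at positions 192–203 on the template; the primer anneals here to the top strand with its 3' end pointing upstream.
Product length = (reverse-primer end) − (forward-primer start) + 1 = 203 − 135 + 1 = 69 bp.

69 bp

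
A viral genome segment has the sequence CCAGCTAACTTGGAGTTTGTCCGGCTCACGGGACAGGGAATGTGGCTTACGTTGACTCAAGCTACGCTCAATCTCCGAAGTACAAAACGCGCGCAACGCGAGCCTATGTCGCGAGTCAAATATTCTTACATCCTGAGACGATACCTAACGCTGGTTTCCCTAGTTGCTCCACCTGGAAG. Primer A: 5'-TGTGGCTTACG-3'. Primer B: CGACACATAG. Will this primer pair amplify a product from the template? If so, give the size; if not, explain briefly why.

No product — primer B has no binding site in the template.

Primer B (CGACACATAG) does not match the top strand, and its reverse complement CTATGTGTCG does not match either.
With no annealing site for primer B, no amplification occurs.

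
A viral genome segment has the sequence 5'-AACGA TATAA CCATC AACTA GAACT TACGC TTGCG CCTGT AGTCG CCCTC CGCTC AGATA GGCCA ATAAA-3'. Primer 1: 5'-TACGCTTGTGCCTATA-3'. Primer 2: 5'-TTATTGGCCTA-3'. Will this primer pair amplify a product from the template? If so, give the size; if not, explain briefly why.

Primer 1 (TACGCTTGTGCCTATA) does not match the top strand, and its reverse complement TATAGGCACAAGCGTA does not match either.
With no annealing site for primer 1, no amplification occurs.

No product — primer 1 has no binding site in the template.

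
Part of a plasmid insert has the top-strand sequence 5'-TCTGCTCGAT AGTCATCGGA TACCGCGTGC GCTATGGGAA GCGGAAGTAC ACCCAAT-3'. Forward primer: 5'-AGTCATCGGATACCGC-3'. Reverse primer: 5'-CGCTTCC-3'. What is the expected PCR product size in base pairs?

Forward primer AGTCATCGGATACCGC is found on the top strand at positions 11–26.
The reverse primer's reverse complement is GGAAGCG, which matches the template at positions 37–43.
Amplicon spans positions 11–43: 33 bp.

33 bp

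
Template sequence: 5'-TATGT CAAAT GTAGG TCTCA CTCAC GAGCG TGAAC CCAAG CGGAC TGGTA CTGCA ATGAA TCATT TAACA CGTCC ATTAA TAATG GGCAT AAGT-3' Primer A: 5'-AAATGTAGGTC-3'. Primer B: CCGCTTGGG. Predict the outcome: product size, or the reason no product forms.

Yes — a 37 bp product.

Primer A (AAATGTAGGTC) matches the top strand at positions 7–17; it acts as a forward primer.
Primer B's reverse complement is CCCAAGCGG, matching the top strand at positions 35–43; it acts as a reverse primer.
The 3' ends face each other across positions 7–43, giving a 37 bp product.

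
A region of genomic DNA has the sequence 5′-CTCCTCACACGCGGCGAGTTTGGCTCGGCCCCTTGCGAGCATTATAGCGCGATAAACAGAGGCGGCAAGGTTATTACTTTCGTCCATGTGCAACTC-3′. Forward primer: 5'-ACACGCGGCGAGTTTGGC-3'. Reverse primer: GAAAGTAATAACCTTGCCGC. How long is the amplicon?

75 bp

Forward primer ACACGCGGCGAGTTTGGC is found on the top strand at positions 7–24.
The reverse primer's reverse complement is GCGGCAAGGTTATTACTTTC, which matches the template at positions 62–81.
Product length = (reverse-primer end) − (forward-primer start) + 1 = 81 − 7 + 1 = 75 bp.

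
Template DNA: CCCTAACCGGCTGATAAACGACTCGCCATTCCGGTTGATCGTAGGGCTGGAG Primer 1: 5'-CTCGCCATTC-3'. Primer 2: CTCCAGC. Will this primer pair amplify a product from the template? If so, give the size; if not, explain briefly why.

Yes — a 31 bp product.

Primer 1 (CTCGCCATTC) matches the top strand at positions 22–31; it acts as a forward primer.
Primer 2's reverse complement is GCTGGAG, matching the top strand at positions 46–52; it acts as a reverse primer.
The 3' ends face each other across positions 22–52, giving a 31 bp product.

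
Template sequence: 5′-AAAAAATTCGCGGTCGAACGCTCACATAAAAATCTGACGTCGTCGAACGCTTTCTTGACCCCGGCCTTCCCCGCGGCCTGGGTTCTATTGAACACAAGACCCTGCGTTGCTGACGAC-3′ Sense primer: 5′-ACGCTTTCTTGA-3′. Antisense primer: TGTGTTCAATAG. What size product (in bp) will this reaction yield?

Forward primer ACGCTTTCTTGA is found on the top strand at positions 47–58.
The reverse primer's reverse complement is CTATTGAACACA, which matches the template at positions 85–96.
Product length = (reverse-primer end) − (forward-primer start) + 1 = 96 − 47 + 1 = 50 bp.

50 bp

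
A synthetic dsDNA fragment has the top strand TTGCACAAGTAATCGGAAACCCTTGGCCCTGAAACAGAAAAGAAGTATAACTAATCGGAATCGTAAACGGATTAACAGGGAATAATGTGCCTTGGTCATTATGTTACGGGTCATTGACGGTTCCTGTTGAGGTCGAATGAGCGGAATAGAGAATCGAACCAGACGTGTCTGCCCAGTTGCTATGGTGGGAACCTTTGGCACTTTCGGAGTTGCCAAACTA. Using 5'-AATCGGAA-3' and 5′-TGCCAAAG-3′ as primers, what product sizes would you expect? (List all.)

The forward primer AATCGGAA matches the top strand at positions 11–18, 53–60.
The reverse primer's reverse complement is CTTTGGCA, matching at positions 193–200.
Each forward site pairs with the reverse site to give a product ending at position 200: sizes 190, 148 bp.

190 bp, 148 bp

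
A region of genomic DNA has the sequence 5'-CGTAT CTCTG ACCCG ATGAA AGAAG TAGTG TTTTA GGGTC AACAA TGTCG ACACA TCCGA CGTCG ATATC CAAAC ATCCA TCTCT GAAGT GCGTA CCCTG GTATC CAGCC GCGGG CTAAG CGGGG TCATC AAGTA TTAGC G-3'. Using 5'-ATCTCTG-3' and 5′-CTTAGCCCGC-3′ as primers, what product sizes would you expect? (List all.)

The forward primer ATCTCTG matches the top strand at positions 4–10, 80–86.
The reverse primer's reverse complement is GCGGGCTAAG, matching at positions 111–120.
Each forward site pairs with the reverse site to give a product ending at position 120: sizes 117, 41 bp.

117 bp, 41 bp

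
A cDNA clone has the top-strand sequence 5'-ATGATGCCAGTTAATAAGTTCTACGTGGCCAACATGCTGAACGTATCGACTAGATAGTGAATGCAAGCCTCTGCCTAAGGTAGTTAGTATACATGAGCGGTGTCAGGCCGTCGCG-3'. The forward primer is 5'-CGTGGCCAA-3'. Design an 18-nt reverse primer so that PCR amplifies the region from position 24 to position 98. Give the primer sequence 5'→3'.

The product's 3' end on the top strand is position 98.
The reverse primer anneals to the top strand over positions 81–98, i.e. to TAGTTAGTATACATGAGC.
Its sequence written 5'→3' is the reverse complement: GCTCATGTATACTAACTA.

5'-GCTCATGTATACTAACTA-3'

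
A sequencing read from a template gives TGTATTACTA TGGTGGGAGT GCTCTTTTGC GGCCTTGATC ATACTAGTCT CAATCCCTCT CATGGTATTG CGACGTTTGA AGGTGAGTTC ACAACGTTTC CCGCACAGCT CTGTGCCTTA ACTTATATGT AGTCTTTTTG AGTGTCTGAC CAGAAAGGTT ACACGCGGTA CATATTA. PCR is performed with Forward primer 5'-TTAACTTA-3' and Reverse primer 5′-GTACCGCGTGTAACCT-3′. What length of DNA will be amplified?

54 bp

The forward primer matches the template at positions 118–125.
Reverse complement of the reverse primer: AGGTTACACGCGGTAC. This occurs on the top strand at positions 156–171.
The product runs from position 118 to position 171, so its length is 171 − 118 + 1 = 54 bp.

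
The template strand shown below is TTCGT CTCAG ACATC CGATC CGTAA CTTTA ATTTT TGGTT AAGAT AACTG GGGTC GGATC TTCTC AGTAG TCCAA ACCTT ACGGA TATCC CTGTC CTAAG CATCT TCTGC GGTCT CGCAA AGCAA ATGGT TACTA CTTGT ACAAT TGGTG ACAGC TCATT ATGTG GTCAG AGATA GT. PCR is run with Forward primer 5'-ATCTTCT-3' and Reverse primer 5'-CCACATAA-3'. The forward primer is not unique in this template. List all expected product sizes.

109 bp, 65 bp

The forward primer ATCTTCT matches the top strand at positions 58–64, 102–108.
The reverse primer's reverse complement is TTATGTGG, matching at positions 159–166.
Each forward site pairs with the reverse site to give a product ending at position 166: sizes 109, 65 bp.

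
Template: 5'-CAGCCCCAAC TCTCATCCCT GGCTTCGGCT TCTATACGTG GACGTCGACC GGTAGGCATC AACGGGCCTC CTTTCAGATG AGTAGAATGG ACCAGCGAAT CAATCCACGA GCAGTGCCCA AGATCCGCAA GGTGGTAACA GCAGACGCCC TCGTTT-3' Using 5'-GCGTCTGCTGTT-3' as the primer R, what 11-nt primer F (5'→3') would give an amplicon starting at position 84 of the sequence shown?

5'-AGAATGGACCA-3'

The reverse primer's reverse complement AACAGCAGACGC matches the template at positions 137–148; the product starts at position 84.
The forward primer is identical to the top strand over positions 84–94: AGAATGGACCA.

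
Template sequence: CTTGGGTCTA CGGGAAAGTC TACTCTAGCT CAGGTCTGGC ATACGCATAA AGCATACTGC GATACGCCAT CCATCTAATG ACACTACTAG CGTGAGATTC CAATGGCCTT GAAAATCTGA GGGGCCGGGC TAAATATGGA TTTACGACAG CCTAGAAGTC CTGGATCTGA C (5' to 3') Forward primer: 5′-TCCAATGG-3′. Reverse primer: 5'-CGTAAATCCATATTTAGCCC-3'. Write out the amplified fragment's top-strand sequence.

5'-TCCAATGGCCTTGAAAATCTGAGGGGCCGGGCTAAATATGGATTTACG-3'

Forward primer TCCAATGG is found on the top strand at positions 99–106.
Taking the reverse complement of CGTAAATCCATATTTAGCCC gives GGGCTAAATATGGATTTACG, found at positions 127–146 on the template; the primer anneals here to the top strand with its 3' end pointing upstream.
The product is the template from position 99 through 146 (48 bp).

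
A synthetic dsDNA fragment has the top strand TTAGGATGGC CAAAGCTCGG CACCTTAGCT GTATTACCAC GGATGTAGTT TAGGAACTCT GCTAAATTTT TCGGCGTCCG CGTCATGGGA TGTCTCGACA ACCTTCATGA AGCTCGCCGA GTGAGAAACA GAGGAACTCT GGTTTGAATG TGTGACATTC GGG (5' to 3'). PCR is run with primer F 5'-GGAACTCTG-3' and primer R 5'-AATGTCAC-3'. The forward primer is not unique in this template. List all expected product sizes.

107 bp, 27 bp

The forward primer GGAACTCTG matches the top strand at positions 53–61, 133–141.
The reverse primer's reverse complement is GTGACATT, matching at positions 152–159.
Each forward site pairs with the reverse site to give a product ending at position 159: sizes 107, 27 bp.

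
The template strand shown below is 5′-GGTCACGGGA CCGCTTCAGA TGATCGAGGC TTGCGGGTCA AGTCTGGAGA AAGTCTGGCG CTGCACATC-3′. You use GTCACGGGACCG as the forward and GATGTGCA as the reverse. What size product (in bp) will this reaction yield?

Forward primer GTCACGGGACCG is found on the top strand at positions 2–13.
Taking the reverse complement of GATGTGCA gives TGCACATC, found at positions 62–69 on the template; the primer anneals here to the top strand with its 3' end pointing upstream.
Product length = (reverse-primer end) − (forward-primer start) + 1 = 69 − 2 + 1 = 68 bp.

68 bp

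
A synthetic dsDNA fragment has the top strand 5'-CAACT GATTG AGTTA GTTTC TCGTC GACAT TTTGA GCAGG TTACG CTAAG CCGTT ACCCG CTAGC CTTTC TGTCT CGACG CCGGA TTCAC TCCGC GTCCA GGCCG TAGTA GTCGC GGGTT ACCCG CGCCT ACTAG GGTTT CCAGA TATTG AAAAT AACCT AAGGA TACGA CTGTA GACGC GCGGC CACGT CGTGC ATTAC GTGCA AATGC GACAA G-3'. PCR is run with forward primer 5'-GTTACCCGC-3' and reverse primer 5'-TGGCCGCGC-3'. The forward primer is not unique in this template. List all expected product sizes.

135 bp, 70 bp

The forward primer GTTACCCGC matches the top strand at positions 53–61, 118–126.
The reverse primer's reverse complement is GCGCGGCCA, matching at positions 179–187.
Each forward site pairs with the reverse site to give a product ending at position 187: sizes 135, 70 bp.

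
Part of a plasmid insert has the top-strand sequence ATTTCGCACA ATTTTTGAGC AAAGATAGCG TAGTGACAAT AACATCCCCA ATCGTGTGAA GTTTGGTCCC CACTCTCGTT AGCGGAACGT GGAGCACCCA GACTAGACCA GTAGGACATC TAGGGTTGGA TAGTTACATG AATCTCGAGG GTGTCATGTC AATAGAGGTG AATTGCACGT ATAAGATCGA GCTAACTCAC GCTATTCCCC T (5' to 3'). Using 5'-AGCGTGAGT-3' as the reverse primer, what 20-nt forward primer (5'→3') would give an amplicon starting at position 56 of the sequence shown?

The reverse primer's reverse complement ACTCACGCT matches the template at positions 195–203; the product starts at position 56.
The forward primer is identical to the top strand over positions 56–75: GTGAAGTTTGGTCCCCACTC.

5'-GTGAAGTTTGGTCCCCACTC-3'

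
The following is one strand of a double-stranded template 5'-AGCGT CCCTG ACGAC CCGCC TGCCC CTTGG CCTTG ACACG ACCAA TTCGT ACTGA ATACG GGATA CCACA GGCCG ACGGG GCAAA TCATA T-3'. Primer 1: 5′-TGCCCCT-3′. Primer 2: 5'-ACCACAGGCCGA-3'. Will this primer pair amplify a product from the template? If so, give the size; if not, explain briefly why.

No product — both primers anneal to the same strand and extend in the same direction.

Primer 1 (TGCCCCT) matches the top strand at positions 21–27 (3' end points downstream).
Primer 2 (ACCACAGGCCGA) also matches the top strand directly, at positions 65–76 — its reverse complement TCGGCCTGTGGT is not present.
Both primers anneal to the bottom strand with 3' ends pointing the same way, so neither can prime synthesis back toward the other.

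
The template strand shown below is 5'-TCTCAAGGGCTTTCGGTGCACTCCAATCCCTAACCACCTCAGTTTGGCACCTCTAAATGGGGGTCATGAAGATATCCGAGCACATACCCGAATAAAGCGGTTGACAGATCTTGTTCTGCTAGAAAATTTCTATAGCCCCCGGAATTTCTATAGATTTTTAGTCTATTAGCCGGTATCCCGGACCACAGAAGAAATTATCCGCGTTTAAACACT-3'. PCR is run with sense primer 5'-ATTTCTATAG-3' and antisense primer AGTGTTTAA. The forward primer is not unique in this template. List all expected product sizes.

The forward primer ATTTCTATAG matches the top strand at positions 126–135, 144–153.
The reverse primer's reverse complement is TTAAACACT, matching at positions 205–213.
Each forward site pairs with the reverse site to give a product ending at position 213: sizes 88, 70 bp.

88 bp, 70 bp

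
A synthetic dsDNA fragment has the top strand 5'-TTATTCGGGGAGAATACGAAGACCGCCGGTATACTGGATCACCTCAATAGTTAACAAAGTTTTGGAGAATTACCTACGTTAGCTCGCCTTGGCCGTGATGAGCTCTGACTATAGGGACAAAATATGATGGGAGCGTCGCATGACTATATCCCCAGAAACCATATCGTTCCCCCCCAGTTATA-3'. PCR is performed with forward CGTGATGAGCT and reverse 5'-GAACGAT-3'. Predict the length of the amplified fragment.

76 bp

Scanning the template, CGTGATGAGCT occurs at positions 94–104; this primer anneals to the bottom strand there with its 3' end pointing downstream.
The reverse primer's reverse complement is ATCGTTC, which matches the template at positions 163–169.
The product runs from position 94 to position 169, so its length is 169 − 94 + 1 = 76 bp.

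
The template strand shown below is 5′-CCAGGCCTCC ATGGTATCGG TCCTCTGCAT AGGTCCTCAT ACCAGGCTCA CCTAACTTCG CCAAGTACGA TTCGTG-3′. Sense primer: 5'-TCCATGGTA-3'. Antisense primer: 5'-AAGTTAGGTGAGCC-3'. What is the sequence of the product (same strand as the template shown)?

5'-TCCATGGTATCGGTCCTCTGCATAGGTCCTCATACCAGGCTCACCTAACTT-3'

Scanning the template, TCCATGGTA occurs at positions 8–16; this primer anneals to the bottom strand there with its 3' end pointing downstream.
Taking the reverse complement of AAGTTAGGTGAGCC gives GGCTCACCTAACTT, found at positions 45–58 on the template; the primer anneals here to the top strand with its 3' end pointing upstream.
The product is the template from position 8 through 58 (51 bp).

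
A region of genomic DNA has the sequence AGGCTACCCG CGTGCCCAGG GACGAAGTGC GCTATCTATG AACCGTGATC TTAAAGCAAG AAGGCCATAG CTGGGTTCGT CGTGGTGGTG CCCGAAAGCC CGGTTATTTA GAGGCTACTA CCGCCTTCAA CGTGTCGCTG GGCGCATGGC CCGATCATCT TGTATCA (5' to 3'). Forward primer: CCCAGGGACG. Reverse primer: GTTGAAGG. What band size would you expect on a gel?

Scanning the template, CCCAGGGACG occurs at positions 15–24; this primer anneals to the bottom strand there with its 3' end pointing downstream.
Reverse complement of the reverse primer: CCTTCAAC. This occurs on the top strand at positions 124–131.
Product length = (reverse-primer end) − (forward-primer start) + 1 = 131 − 15 + 1 = 117 bp.

117 bp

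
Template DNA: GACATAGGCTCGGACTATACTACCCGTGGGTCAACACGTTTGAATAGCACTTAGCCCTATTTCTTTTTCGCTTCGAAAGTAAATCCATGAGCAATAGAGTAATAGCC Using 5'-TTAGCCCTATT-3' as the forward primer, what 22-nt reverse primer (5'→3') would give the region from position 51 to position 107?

5'-GGCTATTACTCTATTGCTCATG-3'

The product's 3' end on the top strand is position 107.
The reverse primer anneals to the top strand over positions 86–107, i.e. to CATGAGCAATAGAGTAATAGCC.
Its sequence written 5'→3' is the reverse complement: GGCTATTACTCTATTGCTCATG.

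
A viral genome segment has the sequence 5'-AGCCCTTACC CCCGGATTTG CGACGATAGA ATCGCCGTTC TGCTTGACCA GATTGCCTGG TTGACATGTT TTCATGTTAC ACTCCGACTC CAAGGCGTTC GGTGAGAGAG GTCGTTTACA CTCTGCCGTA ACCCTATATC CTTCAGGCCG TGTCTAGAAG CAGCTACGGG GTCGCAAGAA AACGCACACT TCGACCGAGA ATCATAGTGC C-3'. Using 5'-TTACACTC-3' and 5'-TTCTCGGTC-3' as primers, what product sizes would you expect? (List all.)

125 bp, 86 bp

The forward primer TTACACTC matches the top strand at positions 77–84, 116–123.
The reverse primer's reverse complement is GACCGAGAA, matching at positions 193–201.
Each forward site pairs with the reverse site to give a product ending at position 201: sizes 125, 86 bp.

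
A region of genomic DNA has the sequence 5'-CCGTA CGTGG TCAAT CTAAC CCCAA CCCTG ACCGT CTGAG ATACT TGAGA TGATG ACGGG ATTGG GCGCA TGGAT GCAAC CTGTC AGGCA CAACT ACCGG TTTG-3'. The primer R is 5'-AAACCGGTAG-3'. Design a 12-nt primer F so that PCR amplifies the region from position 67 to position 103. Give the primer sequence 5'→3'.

The reverse primer's reverse complement CTACCGGTTT matches the template at positions 94–103; the product starts at position 67.
The forward primer is identical to the top strand over positions 67–78: CGCATGGATGCA.

5'-CGCATGGATGCA-3'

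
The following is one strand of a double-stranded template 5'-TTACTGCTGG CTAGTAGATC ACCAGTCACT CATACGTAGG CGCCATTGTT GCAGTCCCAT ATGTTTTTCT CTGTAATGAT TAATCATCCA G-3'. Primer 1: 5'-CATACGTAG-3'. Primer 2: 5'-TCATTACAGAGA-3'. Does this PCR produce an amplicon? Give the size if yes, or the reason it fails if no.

Primer 1 (CATACGTAG) matches the top strand at positions 31–39; it acts as a forward primer.
Primer 2's reverse complement is TCTCTGTAATGA, matching the top strand at positions 68–79; it acts as a reverse primer.
The 3' ends face each other across positions 31–79, giving a 49 bp product.

Yes — a 49 bp product.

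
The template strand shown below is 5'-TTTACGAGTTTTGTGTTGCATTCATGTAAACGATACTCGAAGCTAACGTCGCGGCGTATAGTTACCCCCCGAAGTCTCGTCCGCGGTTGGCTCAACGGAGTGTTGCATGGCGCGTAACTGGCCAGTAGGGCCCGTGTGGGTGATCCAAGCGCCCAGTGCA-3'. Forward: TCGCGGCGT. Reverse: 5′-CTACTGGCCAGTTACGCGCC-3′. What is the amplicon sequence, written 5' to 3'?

Scanning the template, TCGCGGCGT occurs at positions 49–57; this primer anneals to the bottom strand there with its 3' end pointing downstream.
Taking the reverse complement of CTACTGGCCAGTTACGCGCC gives GGCGCGTAACTGGCCAGTAG, found at positions 109–128 on the template; the primer anneals here to the top strand with its 3' end pointing upstream.
The product is the template from position 49 through 128 (80 bp).

5'-TCGCGGCGTATAGTTACCCCCCGAAGTCTCGTCCGCGGTTGGCTCAACGGAGTGTTGCATGGCGCGTAACTGGCCAGTAG-3'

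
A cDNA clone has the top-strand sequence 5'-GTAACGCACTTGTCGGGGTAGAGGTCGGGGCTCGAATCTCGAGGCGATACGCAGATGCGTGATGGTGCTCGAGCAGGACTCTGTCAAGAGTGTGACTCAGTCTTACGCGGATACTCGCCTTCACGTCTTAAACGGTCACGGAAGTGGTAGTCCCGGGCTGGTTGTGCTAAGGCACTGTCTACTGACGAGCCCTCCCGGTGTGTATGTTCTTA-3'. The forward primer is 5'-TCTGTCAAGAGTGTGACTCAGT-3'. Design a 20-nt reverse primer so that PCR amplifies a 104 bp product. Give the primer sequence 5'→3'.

The forward primer binds at positions 80–101, so a 104 bp product ends at position 80 + 104 − 1 = 183.
The reverse primer anneals to the top strand over positions 164–183, i.e. to GTGCTAAGGCACTGTCTACT.
Its sequence written 5'→3' is the reverse complement: AGTAGACAGTGCCTTAGCAC.

5'-AGTAGACAGTGCCTTAGCAC-3'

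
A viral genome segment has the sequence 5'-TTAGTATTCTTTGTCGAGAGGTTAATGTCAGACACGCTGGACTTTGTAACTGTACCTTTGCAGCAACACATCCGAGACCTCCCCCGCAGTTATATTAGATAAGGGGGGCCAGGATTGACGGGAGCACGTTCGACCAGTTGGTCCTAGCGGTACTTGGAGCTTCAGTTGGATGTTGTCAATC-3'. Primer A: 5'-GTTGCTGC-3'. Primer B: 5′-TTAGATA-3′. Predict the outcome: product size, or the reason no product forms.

Primer A (GTTGCTGC) has reverse complement GCAGCAAC, which matches the top strand at positions 60–67; primer A anneals to the top strand there with its 3' end pointing upstream toward position 60.
Primer B (TTAGATA) matches the top strand directly at positions 95–101; it anneals to the bottom strand with its 3' end pointing downstream toward position 101.
The 3' ends diverge (primer A extends toward position 1, primer B toward position 181), so the primers never converge on a shared product.

No product — the primers' 3' ends point away from each other.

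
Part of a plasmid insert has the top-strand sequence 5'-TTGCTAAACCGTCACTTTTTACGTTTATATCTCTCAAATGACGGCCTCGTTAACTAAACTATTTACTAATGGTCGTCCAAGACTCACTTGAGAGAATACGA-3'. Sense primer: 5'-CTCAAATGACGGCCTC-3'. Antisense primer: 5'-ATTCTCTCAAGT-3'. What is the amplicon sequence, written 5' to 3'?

5'-CTCAAATGACGGCCTCGTTAACTAAACTATTTACTAATGGTCGTCCAAGACTCACTTGAGAGAAT-3'

Forward primer CTCAAATGACGGCCTC is found on the top strand at positions 33–48.
Taking the reverse complement of ATTCTCTCAAGT gives ACTTGAGAGAAT, found at positions 86–97 on the template; the primer anneals here to the top strand with its 3' end pointing upstream.
The product is the template from position 33 through 97 (65 bp).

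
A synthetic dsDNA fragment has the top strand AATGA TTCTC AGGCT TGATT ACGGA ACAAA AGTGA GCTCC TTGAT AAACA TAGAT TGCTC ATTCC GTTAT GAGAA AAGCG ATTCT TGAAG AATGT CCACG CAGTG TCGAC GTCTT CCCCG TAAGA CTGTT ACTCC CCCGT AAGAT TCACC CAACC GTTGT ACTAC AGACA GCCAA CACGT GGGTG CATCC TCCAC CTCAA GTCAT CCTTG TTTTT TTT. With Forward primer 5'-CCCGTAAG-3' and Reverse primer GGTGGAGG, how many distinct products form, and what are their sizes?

Two products: 80 bp, 61 bp

The forward primer CCCGTAAG matches the top strand at positions 117–124, 136–143.
The reverse primer's reverse complement is CCTCCACC, matching at positions 189–196.
Each forward site pairs with the reverse site to give a product ending at position 196: sizes 80, 61 bp.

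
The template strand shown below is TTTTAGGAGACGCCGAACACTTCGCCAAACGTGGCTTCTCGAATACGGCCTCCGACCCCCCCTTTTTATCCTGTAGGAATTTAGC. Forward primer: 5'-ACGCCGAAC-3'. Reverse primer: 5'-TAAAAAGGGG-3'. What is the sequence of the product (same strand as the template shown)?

Forward primer ACGCCGAAC is found on the top strand at positions 10–18.
Taking the reverse complement of TAAAAAGGGG gives CCCCTTTTTA, found at positions 59–68 on the template; the primer anneals here to the top strand with its 3' end pointing upstream.
The product is the template from position 10 through 68 (59 bp).

5'-ACGCCGAACACTTCGCCAAACGTGGCTTCTCGAATACGGCCTCCGACCCCCCCTTTTTA-3'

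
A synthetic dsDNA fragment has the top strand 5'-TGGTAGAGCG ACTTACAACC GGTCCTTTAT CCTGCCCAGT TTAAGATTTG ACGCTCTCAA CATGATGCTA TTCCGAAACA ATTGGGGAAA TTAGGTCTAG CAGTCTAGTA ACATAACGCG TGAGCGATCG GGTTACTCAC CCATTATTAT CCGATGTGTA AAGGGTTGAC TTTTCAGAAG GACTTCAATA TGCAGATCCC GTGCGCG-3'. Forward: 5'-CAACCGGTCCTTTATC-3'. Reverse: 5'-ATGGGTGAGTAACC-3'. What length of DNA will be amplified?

Scanning the template, CAACCGGTCCTTTATC occurs at positions 16–31; this primer anneals to the bottom strand there with its 3' end pointing downstream.
Reverse complement of the reverse primer: GGTTACTCACCCAT. This occurs on the top strand at positions 131–144.
Amplicon spans positions 16–144: 129 bp.

129 bp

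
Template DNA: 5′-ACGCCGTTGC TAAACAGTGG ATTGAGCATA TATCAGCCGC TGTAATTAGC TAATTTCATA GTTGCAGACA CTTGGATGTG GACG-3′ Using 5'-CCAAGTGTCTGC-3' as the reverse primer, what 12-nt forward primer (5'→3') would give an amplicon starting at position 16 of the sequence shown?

5'-AGTGGATTGAGC-3'

The reverse primer's reverse complement GCAGACACTTGG matches the template at positions 64–75; the product starts at position 16.
The forward primer is identical to the top strand over positions 16–27: AGTGGATTGAGC.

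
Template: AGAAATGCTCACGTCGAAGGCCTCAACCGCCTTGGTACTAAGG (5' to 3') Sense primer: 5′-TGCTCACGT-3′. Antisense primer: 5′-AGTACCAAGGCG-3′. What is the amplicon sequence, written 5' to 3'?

5'-TGCTCACGTCGAAGGCCTCAACCGCCTTGGTACT-3'

Forward primer TGCTCACGT is found on the top strand at positions 6–14.
The reverse primer's reverse complement is CGCCTTGGTACT, which matches the template at positions 28–39.
The product is the template from position 6 through 39 (34 bp).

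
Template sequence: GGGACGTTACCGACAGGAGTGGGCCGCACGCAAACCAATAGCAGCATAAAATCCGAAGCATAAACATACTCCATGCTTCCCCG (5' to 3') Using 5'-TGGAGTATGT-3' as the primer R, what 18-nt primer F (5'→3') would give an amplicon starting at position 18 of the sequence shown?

5'-AGTGGGCCGCACGCAAAC-3'

The reverse primer's reverse complement ACATACTCCA matches the template at positions 64–73; the product starts at position 18.
The forward primer is identical to the top strand over positions 18–35: AGTGGGCCGCACGCAAAC.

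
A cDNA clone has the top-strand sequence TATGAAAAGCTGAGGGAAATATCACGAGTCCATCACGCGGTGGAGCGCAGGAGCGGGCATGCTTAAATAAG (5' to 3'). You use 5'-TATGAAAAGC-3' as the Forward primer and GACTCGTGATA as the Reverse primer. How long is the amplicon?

30 bp

Scanning the template, TATGAAAAGC occurs at positions 1–10; this primer anneals to the bottom strand there with its 3' end pointing downstream.
Reverse complement of the reverse primer: TATCACGAGTC. This occurs on the top strand at positions 20–30.
Product length = (reverse-primer end) − (forward-primer start) + 1 = 30 − 1 + 1 = 30 bp.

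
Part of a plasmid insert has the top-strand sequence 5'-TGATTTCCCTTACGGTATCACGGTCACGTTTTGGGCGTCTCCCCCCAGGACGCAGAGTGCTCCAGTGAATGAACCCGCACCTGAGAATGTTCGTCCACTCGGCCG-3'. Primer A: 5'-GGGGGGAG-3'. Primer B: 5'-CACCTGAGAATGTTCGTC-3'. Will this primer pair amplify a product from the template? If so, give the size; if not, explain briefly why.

Primer A (GGGGGGAG) has reverse complement CTCCCCCC, which matches the top strand at positions 39–46; primer A anneals to the top strand there with its 3' end pointing upstream toward position 39.
Primer B (CACCTGAGAATGTTCGTC) matches the top strand directly at positions 78–95; it anneals to the bottom strand with its 3' end pointing downstream toward position 95.
The 3' ends diverge (primer A extends toward position 1, primer B toward position 105), so the primers never converge on a shared product.

No product — the primers' 3' ends point away from each other.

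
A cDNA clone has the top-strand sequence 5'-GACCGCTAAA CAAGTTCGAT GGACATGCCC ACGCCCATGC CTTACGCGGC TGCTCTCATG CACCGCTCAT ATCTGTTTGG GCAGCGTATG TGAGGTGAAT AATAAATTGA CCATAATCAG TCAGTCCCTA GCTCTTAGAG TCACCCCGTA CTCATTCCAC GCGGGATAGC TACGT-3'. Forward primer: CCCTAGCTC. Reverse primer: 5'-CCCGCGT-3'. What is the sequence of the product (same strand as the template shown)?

Forward primer CCCTAGCTC is found on the top strand at positions 126–134.
Reverse complement of the reverse primer: ACGCGGG. This occurs on the top strand at positions 159–165.
The product is the template from position 126 through 165 (40 bp).

5'-CCCTAGCTCTTAGAGTCACCCCGTACTCATTCCACGCGGG-3'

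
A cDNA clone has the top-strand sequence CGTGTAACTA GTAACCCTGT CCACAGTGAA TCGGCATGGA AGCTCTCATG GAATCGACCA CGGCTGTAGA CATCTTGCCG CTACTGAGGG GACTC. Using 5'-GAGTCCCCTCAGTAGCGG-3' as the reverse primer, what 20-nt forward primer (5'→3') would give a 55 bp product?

The reverse primer's reverse complement CCGCTACTGAGGGGACTC matches the template at positions 78–95, so the product ends at position 95.
A 55 bp product then starts at position 95 − 55 + 1 = 41.
The forward primer is identical to the top strand there: AGCTCTCATGGAATCGACCA.

5'-AGCTCTCATGGAATCGACCA-3'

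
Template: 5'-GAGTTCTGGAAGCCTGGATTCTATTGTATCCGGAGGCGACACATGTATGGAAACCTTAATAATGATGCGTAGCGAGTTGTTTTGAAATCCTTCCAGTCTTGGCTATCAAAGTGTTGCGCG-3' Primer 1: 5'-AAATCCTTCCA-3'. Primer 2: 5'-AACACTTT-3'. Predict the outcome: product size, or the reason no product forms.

Primer 1 (AAATCCTTCCA) matches the top strand at positions 85–95; it acts as a forward primer.
Primer 2's reverse complement is AAAGTGTT, matching the top strand at positions 108–115; it acts as a reverse primer.
The 3' ends face each other across positions 85–115, giving a 31 bp product.

Yes — a 31 bp product.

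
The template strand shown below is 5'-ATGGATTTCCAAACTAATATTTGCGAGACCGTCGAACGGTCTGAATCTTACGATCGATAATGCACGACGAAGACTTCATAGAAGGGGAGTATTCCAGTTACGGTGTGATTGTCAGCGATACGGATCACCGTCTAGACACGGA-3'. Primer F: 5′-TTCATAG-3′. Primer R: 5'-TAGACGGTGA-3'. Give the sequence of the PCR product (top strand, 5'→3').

5'-TTCATAGAAGGGGAGTATTCCAGTTACGGTGTGATTGTCAGCGATACGGATCACCGTCTA-3'

Forward primer TTCATAG is found on the top strand at positions 75–81.
The reverse primer's reverse complement is TCACCGTCTA, which matches the template at positions 125–134.
The product is the template from position 75 through 134 (60 bp).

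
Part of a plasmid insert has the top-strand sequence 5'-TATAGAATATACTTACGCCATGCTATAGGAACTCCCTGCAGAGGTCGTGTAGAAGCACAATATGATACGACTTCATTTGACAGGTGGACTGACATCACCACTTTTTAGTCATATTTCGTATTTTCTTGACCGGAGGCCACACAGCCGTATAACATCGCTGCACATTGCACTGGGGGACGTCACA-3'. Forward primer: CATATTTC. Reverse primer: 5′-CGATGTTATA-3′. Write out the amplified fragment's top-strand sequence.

5'-CATATTTCGTATTTTCTTGACCGGAGGCCACACAGCCGTATAACATCG-3'

Scanning the template, CATATTTC occurs at positions 110–117; this primer anneals to the bottom strand there with its 3' end pointing downstream.
The reverse primer's reverse complement is TATAACATCG, which matches the template at positions 148–157.
The product is the template from position 110 through 157 (48 bp).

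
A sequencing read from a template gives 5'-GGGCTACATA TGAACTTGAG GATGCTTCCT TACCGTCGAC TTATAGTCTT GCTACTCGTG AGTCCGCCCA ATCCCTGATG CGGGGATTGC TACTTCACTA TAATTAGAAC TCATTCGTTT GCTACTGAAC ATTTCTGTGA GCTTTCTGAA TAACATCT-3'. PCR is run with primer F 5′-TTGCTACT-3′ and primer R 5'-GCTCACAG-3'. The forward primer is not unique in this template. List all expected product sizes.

The forward primer TTGCTACT matches the top strand at positions 49–56, 87–94, 119–126.
The reverse primer's reverse complement is CTGTGAGC, matching at positions 135–142.
Each forward site pairs with the reverse site to give a product ending at position 142: sizes 94, 56, 24 bp.

94 bp, 56 bp, 24 bp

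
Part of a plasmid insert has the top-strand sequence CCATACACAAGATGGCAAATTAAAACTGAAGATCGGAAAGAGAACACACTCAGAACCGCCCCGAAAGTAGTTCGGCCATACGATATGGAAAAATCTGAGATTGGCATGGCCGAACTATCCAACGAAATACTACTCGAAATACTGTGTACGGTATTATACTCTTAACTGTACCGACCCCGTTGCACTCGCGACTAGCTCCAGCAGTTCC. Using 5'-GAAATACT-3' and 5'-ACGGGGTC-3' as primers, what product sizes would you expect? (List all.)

The forward primer GAAATACT matches the top strand at positions 124–131, 136–143.
The reverse primer's reverse complement is GACCCCGT, matching at positions 173–180.
Each forward site pairs with the reverse site to give a product ending at position 180: sizes 57, 45 bp.

57 bp, 45 bp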